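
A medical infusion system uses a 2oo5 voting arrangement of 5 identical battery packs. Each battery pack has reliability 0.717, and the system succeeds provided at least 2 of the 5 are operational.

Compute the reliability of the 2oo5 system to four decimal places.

0.9752

R = Σ_{i=2}^{5} C(5,i) p^i (1−p)^{5−i} with p = 0.717
C(5,2)·0.717^2·0.283^3 = 0.116519
C(5,3)·0.717^3·0.283^2 = 0.295210
C(5,4)·0.717^4·0.283^1 = 0.373967
C(5,5)·0.717^5·0.283^0 = 0.189494
Sum = 0.9752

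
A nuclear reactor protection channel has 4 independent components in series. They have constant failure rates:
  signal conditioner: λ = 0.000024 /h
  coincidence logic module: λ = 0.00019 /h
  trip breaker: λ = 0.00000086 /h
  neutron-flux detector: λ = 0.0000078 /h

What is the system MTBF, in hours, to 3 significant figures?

4490

Series of exponential components: λ_sys = Σ λ_i
λ_sys = 0.000024 + 0.00019 + 0.00000086 + 0.0000078 = 2.2266e-04 /h
MTBF = 1 / λ_sys = 4490 h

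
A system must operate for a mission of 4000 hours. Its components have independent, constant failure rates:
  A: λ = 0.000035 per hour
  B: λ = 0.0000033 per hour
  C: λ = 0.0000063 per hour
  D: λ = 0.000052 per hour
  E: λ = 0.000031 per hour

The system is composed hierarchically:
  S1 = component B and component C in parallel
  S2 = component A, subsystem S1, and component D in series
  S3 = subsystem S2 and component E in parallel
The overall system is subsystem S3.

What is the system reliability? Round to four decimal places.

0.9657

R(A) = exp(−0.000035 × 4000) = 0.869358
R(B) = exp(−0.0000033 × 4000) = 0.986887
R(C) = exp(−0.0000063 × 4000) = 0.975115
R(D) = exp(−0.000052 × 4000) = 0.812207
R(E) = exp(−0.000031 × 4000) = 0.883380
Parallel (B and C): 1 − (1 − 0.986887)(1 − 0.975115) = 0.999674
Series (A, [0.999674], and D): 0.869358 × 0.999674 × 0.812207 = 0.705868
Parallel ([0.705868] and E): 1 − (1 − 0.705868)(1 − 0.883380) = 0.9657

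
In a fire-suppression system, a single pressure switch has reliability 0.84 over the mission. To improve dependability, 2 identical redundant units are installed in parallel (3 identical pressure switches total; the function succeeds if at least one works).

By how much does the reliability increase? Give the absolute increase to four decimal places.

R_before = 0.84
R_after = 1 − (1 − 0.84)^3 = 0.9959
ΔR = 0.9959 − 0.84 = 0.1559

0.1559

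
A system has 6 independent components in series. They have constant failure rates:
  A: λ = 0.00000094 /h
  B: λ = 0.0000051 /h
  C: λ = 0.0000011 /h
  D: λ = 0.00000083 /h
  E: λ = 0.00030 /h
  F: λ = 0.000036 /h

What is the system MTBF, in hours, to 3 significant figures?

Series of exponential components: λ_sys = Σ λ_i
λ_sys = 0.00000094 + 0.0000051 + 0.0000011 + 0.00000083 + 0.00030 + 0.000036 = 3.4397e-04 /h
MTBF = 1 / λ_sys = 2910 h

2910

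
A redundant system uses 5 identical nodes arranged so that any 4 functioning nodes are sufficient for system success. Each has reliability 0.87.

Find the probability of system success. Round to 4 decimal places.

R = Σ_{i=4}^{5} C(5,i) p^i (1−p)^{5−i} with p = 0.87
C(5,4)·0.87^4·0.13^1 = 0.372383
C(5,5)·0.87^5·0.13^0 = 0.498421
Sum = 0.8708

0.8708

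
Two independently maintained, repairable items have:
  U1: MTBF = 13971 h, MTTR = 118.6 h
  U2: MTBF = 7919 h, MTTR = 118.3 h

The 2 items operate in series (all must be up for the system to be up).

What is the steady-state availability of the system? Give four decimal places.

A(U1) = MTBF/(MTBF+MTTR) = 13971/(13971+118.6) = 0.991582
A(U2) = MTBF/(MTBF+MTTR) = 7919/(7919+118.3) = 0.985281
Series availability: 0.991582 × 0.985281 = 0.9770

0.9770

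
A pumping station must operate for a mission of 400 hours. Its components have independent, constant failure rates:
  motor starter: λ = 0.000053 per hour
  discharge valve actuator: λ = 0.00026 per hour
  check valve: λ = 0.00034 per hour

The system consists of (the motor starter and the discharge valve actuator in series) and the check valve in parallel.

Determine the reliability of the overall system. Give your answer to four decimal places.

0.9850

R(motor starter) = exp(−0.000053 × 400) = 0.979023
R(discharge valve actuator) = exp(−0.00026 × 400) = 0.901225
R(check valve) = exp(−0.00034 × 400) = 0.872843
Series (motor starter and discharge valve actuator): 0.979023 × 0.901225 = 0.882320
Parallel ([0.882320] and check valve): 1 − (1 − 0.882320)(1 − 0.872843) = 0.9850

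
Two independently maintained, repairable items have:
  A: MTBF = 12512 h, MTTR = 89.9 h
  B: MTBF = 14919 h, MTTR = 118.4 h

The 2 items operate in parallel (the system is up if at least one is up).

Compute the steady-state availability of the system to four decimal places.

A(A) = MTBF/(MTBF+MTTR) = 12512/(12512+89.9) = 0.992866
A(B) = MTBF/(MTBF+MTTR) = 14919/(14919+118.4) = 0.992126
Parallel availability: 1 − (1 − 0.992866)(1 − 0.992126) = 0.9999

0.9999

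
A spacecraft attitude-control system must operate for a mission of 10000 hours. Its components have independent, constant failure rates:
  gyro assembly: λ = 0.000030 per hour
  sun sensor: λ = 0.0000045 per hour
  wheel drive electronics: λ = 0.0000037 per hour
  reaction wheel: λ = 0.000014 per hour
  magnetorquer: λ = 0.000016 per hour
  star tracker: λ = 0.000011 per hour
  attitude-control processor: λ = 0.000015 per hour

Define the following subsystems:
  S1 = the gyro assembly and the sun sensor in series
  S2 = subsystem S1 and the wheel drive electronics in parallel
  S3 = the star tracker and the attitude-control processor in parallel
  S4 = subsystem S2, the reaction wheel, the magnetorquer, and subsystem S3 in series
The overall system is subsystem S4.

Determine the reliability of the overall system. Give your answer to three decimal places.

R(gyro assembly) = exp(−0.000030 × 10000) = 0.74082
R(sun sensor) = exp(−0.0000045 × 10000) = 0.95600
R(wheel drive electronics) = exp(−0.0000037 × 10000) = 0.96368
R(reaction wheel) = exp(−0.000014 × 10000) = 0.86936
R(magnetorquer) = exp(−0.000016 × 10000) = 0.85214
R(star tracker) = exp(−0.000011 × 10000) = 0.89583
R(attitude-control processor) = exp(−0.000015 × 10000) = 0.86071
Series (gyro assembly and sun sensor): 0.74082 × 0.95600 = 0.70822
Parallel ([0.70822] and wheel drive electronics): 1 − (1 − 0.70822)(1 − 0.96368) = 0.98940
Parallel (star tracker and attitude-control processor): 1 − (1 − 0.89583)(1 − 0.86071) = 0.98549
Series ([0.98940], reaction wheel, magnetorquer, and [0.98549]): 0.98940 × 0.86936 × 0.85214 × 0.98549 = 0.722

0.722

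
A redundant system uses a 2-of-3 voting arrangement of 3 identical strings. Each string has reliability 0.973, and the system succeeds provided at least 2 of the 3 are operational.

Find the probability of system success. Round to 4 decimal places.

0.9979

R = Σ_{i=2}^{3} C(3,i) p^i (1−p)^{3−i} with p = 0.973
C(3,2)·0.973^2·0.027^1 = 0.076685
C(3,3)·0.973^3·0.027^0 = 0.921167
Sum = 0.9979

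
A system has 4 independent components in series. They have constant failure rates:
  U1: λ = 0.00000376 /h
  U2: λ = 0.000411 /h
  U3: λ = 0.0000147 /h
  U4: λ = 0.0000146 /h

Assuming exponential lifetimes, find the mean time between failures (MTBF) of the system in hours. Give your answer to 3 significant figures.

Series of exponential components: λ_sys = Σ λ_i
λ_sys = 0.00000376 + 0.000411 + 0.0000147 + 0.0000146 = 4.4406e-04 /h
MTBF = 1 / λ_sys = 2250 h

2250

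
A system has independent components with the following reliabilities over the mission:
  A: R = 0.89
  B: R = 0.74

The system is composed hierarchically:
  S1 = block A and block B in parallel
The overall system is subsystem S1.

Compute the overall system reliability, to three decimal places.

0.971

Parallel (A and B): 1 − (1 − 0.89000)(1 − 0.74000) = 0.971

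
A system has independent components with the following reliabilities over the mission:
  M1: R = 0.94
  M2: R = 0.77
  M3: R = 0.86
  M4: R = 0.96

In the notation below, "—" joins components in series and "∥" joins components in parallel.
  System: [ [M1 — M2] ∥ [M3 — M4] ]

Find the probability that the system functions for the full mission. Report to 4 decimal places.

0.9518

Series (M1 and M2): 0.940000 × 0.770000 = 0.723800
Series (M3 and M4): 0.860000 × 0.960000 = 0.825600
Parallel ([0.723800] and [0.825600]): 1 − (1 − 0.723800)(1 − 0.825600) = 0.9518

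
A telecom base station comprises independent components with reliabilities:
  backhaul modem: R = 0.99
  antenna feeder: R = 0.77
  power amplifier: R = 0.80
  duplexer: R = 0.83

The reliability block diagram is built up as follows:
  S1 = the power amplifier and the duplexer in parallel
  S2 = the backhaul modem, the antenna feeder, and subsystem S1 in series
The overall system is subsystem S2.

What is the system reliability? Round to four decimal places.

0.7364

Parallel (power amplifier and duplexer): 1 − (1 − 0.800000)(1 − 0.830000) = 0.966000
Series (backhaul modem, antenna feeder, and [0.966000]): 0.990000 × 0.770000 × 0.966000 = 0.7364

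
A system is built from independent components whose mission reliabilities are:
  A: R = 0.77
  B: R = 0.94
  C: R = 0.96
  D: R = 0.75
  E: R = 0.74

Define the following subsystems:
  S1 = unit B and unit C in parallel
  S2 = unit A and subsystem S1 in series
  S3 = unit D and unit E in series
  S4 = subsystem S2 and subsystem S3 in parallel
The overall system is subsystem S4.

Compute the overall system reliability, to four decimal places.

Parallel (B and C): 1 − (1 − 0.940000)(1 − 0.960000) = 0.997600
Series (A and [0.997600]): 0.770000 × 0.997600 = 0.768152
Series (D and E): 0.750000 × 0.740000 = 0.555000
Parallel ([0.768152] and [0.555000]): 1 − (1 − 0.768152)(1 − 0.555000) = 0.8968

0.8968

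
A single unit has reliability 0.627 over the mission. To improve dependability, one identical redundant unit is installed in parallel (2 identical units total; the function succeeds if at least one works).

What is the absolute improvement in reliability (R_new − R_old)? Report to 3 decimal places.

R_before = 0.627
R_after = 1 − (1 − 0.627)^2 = 0.861
ΔR = 0.861 − 0.627 = 0.234

0.234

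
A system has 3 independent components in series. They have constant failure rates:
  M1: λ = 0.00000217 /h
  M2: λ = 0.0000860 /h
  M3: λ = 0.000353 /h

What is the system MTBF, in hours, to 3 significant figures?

Series of exponential components: λ_sys = Σ λ_i
λ_sys = 0.00000217 + 0.0000860 + 0.000353 = 4.4117e-04 /h
MTBF = 1 / λ_sys = 2270 h

2270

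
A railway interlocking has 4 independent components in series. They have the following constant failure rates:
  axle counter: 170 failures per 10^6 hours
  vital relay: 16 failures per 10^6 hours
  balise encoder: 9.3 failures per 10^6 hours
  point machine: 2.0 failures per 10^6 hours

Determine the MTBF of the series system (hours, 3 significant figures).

5070

Series of exponential components: λ_sys = Σ λ_i
λ_sys = 0.00017 + 0.000016 + 0.0000093 + 0.0000020 = 1.9730e-04 /h
MTBF = 1 / λ_sys = 5070 h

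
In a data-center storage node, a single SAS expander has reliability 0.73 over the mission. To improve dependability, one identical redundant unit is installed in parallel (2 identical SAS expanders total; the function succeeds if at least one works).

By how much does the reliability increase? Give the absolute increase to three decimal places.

R_before = 0.73
R_after = 1 − (1 − 0.73)^2 = 0.927
ΔR = 0.927 − 0.73 = 0.197

0.197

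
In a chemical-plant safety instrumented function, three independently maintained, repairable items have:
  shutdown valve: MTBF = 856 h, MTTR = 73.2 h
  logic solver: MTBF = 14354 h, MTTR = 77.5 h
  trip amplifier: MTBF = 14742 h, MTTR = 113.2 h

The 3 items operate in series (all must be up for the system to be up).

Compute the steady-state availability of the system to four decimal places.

0.9093

A(shutdown valve) = MTBF/(MTBF+MTTR) = 856/(856+73.2) = 0.921223
A(logic solver) = MTBF/(MTBF+MTTR) = 14354/(14354+77.5) = 0.994630
A(trip amplifier) = MTBF/(MTBF+MTTR) = 14742/(14742+113.2) = 0.992380
Series availability: 0.921223 × 0.994630 × 0.992380 = 0.9093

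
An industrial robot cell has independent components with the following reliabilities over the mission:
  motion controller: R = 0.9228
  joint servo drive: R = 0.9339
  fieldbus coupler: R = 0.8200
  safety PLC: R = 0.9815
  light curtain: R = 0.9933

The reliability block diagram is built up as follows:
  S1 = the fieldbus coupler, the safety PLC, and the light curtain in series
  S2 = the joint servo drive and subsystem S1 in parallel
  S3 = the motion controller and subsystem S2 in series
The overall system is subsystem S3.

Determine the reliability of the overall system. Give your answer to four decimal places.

0.9106

Series (fieldbus coupler, safety PLC, and light curtain): 0.820000 × 0.981500 × 0.993300 = 0.799438
Parallel (joint servo drive and [0.799438]): 1 − (1 − 0.933900)(1 − 0.799438) = 0.986743
Series (motion controller and [0.986743]): 0.922800 × 0.986743 = 0.9106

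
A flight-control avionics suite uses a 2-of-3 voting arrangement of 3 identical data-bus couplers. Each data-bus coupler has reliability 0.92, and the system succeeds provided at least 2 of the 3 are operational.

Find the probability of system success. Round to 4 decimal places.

R = Σ_{i=2}^{3} C(3,i) p^i (1−p)^{3−i} with p = 0.92
C(3,2)·0.92^2·0.08^1 = 0.203136
C(3,3)·0.92^3·0.08^0 = 0.778688
Sum = 0.9818

0.9818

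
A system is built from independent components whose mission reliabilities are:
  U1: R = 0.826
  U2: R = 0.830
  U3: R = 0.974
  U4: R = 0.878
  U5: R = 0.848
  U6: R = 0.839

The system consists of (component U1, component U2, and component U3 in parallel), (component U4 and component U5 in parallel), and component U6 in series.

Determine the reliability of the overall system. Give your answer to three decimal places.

Parallel (U1, U2, and U3): 1 − (1 − 0.82600)(1 − 0.83000)(1 − 0.97400) = 0.99923
Parallel (U4 and U5): 1 − (1 − 0.87800)(1 − 0.84800) = 0.98146
Series ([0.99923], [0.98146], and U6): 0.99923 × 0.98146 × 0.83900 = 0.823

0.823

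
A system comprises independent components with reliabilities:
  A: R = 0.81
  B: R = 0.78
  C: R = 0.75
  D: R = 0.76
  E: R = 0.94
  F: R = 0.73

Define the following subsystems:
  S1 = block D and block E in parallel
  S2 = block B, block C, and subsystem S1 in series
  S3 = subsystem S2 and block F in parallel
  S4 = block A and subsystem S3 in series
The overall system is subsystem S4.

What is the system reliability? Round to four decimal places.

0.7174

Parallel (D and E): 1 − (1 − 0.760000)(1 − 0.940000) = 0.985600
Series (B, C, and [0.985600]): 0.780000 × 0.750000 × 0.985600 = 0.576576
Parallel ([0.576576] and F): 1 − (1 − 0.576576)(1 − 0.730000) = 0.885676
Series (A and [0.885676]): 0.810000 × 0.885676 = 0.7174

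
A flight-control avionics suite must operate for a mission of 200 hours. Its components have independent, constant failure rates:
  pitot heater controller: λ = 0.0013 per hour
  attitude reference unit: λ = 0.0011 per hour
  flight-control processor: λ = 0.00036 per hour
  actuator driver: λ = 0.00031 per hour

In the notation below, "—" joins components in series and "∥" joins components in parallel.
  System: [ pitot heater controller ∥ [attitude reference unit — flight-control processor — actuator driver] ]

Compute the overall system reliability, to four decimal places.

0.9317

R(pitot heater controller) = exp(−0.0013 × 200) = 0.771052
R(attitude reference unit) = exp(−0.0011 × 200) = 0.802519
R(flight-control processor) = exp(−0.00036 × 200) = 0.930531
R(actuator driver) = exp(−0.00031 × 200) = 0.939883
Series (attitude reference unit, flight-control processor, and actuator driver): 0.802519 × 0.930531 × 0.939883 = 0.701875
Parallel (pitot heater controller and [0.701875]): 1 − (1 − 0.771052)(1 − 0.701875) = 0.9317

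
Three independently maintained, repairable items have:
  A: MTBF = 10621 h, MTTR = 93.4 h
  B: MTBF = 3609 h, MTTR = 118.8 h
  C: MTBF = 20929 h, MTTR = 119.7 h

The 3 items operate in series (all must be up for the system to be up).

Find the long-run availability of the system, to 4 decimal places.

0.9542

A(A) = MTBF/(MTBF+MTTR) = 10621/(10621+93.4) = 0.991283
A(B) = MTBF/(MTBF+MTTR) = 3609/(3609+118.8) = 0.968131
A(C) = MTBF/(MTBF+MTTR) = 20929/(20929+119.7) = 0.994313
Series availability: 0.991283 × 0.968131 × 0.994313 = 0.9542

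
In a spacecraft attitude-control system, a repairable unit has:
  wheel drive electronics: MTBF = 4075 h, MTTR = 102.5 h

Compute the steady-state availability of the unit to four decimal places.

0.9755

A(wheel drive electronics) = MTBF/(MTBF+MTTR) = 4075/(4075+102.5) = 0.9755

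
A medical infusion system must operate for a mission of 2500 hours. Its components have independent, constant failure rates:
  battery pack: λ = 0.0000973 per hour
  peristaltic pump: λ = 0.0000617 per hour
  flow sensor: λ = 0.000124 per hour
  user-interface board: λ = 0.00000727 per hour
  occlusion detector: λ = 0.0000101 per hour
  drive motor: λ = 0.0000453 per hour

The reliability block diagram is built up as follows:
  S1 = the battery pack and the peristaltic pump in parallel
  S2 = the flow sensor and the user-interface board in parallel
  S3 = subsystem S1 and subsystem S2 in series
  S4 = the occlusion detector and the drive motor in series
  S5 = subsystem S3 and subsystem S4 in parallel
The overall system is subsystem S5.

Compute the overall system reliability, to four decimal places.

0.9954

R(battery pack) = exp(−0.0000973 × 2500) = 0.784075
R(peristaltic pump) = exp(−0.0000617 × 2500) = 0.857058
R(flow sensor) = exp(−0.000124 × 2500) = 0.733447
R(user-interface board) = exp(−0.00000727 × 2500) = 0.981989
R(occlusion detector) = exp(−0.0000101 × 2500) = 0.975066
R(drive motor) = exp(−0.0000453 × 2500) = 0.892927
Parallel (battery pack and peristaltic pump): 1 − (1 − 0.784075)(1 − 0.857058) = 0.969135
Parallel (flow sensor and user-interface board): 1 − (1 − 0.733447)(1 − 0.981989) = 0.995199
Series ([0.969135] and [0.995199]): 0.969135 × 0.995199 = 0.964482
Series (occlusion detector and drive motor): 0.975066 × 0.892927 = 0.870663
Parallel ([0.964482] and [0.870663]): 1 − (1 − 0.964482)(1 − 0.870663) = 0.9954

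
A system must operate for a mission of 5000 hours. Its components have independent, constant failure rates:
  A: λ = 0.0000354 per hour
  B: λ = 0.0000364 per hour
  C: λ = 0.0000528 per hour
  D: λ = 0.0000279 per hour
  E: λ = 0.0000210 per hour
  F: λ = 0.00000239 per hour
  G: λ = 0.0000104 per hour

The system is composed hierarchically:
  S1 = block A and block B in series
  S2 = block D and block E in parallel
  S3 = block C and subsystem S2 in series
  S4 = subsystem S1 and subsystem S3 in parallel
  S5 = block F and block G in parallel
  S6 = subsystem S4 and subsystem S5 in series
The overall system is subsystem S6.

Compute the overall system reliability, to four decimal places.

0.9265

R(A) = exp(−0.0000354 × 5000) = 0.837780
R(B) = exp(−0.0000364 × 5000) = 0.833601
R(C) = exp(−0.0000528 × 5000) = 0.767974
R(D) = exp(−0.0000279 × 5000) = 0.869793
R(E) = exp(−0.0000210 × 5000) = 0.900325
R(F) = exp(−0.00000239 × 5000) = 0.988121
R(G) = exp(−0.0000104 × 5000) = 0.949329
Series (A and B): 0.837780 × 0.833601 = 0.698374
Parallel (D and E): 1 − (1 − 0.869793)(1 − 0.900325) = 0.987022
Series (C and [0.987022]): 0.767974 × 0.987022 = 0.758007
Parallel ([0.698374] and [0.758007]): 1 − (1 − 0.698374)(1 − 0.758007) = 0.927009
Parallel (F and G): 1 − (1 − 0.988121)(1 − 0.949329) = 0.999398
Series ([0.927009] and [0.999398]): 0.927009 × 0.999398 = 0.9265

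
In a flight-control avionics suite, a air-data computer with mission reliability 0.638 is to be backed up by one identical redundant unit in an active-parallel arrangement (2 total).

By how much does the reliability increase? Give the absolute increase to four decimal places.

0.2310

R_before = 0.638
R_after = 1 − (1 − 0.638)^2 = 0.8690
ΔR = 0.8690 − 0.638 = 0.2310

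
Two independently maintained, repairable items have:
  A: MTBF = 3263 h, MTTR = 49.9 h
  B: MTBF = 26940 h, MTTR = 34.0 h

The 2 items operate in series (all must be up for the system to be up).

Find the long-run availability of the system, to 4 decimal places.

A(A) = MTBF/(MTBF+MTTR) = 3263/(3263+49.9) = 0.984938
A(B) = MTBF/(MTBF+MTTR) = 26940/(26940+34.0) = 0.998740
Series availability: 0.984938 × 0.998740 = 0.9837

0.9837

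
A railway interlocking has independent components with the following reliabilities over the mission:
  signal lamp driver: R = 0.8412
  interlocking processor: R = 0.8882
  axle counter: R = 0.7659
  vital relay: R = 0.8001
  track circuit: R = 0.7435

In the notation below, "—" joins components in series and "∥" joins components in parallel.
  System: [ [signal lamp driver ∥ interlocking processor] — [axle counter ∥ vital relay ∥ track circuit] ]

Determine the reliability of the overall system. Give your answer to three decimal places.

0.970

Parallel (signal lamp driver and interlocking processor): 1 − (1 − 0.84120)(1 − 0.88820) = 0.98225
Parallel (axle counter, vital relay, and track circuit): 1 − (1 − 0.76590)(1 − 0.80010)(1 − 0.74350) = 0.98800
Series ([0.98225] and [0.98800]): 0.98225 × 0.98800 = 0.970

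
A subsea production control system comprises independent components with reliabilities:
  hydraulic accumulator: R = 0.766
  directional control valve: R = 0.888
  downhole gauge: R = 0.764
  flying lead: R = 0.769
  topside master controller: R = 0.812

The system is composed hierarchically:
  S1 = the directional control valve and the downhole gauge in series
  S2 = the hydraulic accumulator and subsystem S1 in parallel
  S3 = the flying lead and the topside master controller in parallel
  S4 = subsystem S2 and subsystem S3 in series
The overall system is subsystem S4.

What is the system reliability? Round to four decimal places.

0.8846

Series (directional control valve and downhole gauge): 0.888000 × 0.764000 = 0.678432
Parallel (hydraulic accumulator and [0.678432]): 1 − (1 − 0.766000)(1 − 0.678432) = 0.924753
Parallel (flying lead and topside master controller): 1 − (1 − 0.769000)(1 − 0.812000) = 0.956572
Series ([0.924753] and [0.956572]): 0.924753 × 0.956572 = 0.8846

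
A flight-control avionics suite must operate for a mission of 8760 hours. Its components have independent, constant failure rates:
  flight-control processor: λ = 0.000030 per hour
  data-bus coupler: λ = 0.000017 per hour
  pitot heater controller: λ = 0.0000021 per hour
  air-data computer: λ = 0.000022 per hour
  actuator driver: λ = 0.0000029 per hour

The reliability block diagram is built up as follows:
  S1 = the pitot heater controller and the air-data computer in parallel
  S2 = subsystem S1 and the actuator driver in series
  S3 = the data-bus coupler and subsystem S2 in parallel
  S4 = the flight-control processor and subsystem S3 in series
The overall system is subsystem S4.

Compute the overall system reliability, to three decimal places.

R(flight-control processor) = exp(−0.000030 × 8760) = 0.76890
R(data-bus coupler) = exp(−0.000017 × 8760) = 0.86164
R(pitot heater controller) = exp(−0.0000021 × 8760) = 0.98177
R(air-data computer) = exp(−0.000022 × 8760) = 0.82471
R(actuator driver) = exp(−0.0000029 × 8760) = 0.97492
Parallel (pitot heater controller and air-data computer): 1 − (1 − 0.98177)(1 − 0.82471) = 0.99680
Series ([0.99680] and actuator driver): 0.99680 × 0.97492 = 0.97180
Parallel (data-bus coupler and [0.97180]): 1 − (1 − 0.86164)(1 − 0.97180) = 0.99610
Series (flight-control processor and [0.99610]): 0.76890 × 0.99610 = 0.766

0.766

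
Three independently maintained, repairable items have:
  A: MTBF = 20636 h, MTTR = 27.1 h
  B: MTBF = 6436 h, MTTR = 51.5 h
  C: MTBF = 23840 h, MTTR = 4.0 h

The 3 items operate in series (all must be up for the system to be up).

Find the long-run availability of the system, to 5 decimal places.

0.99059

A(A) = MTBF/(MTBF+MTTR) = 20636/(20636+27.1) = 0.998688
A(B) = MTBF/(MTBF+MTTR) = 6436/(6436+51.5) = 0.992062
A(C) = MTBF/(MTBF+MTTR) = 23840/(23840+4.0) = 0.999832
Series availability: 0.998688 × 0.992062 × 0.999832 = 0.99059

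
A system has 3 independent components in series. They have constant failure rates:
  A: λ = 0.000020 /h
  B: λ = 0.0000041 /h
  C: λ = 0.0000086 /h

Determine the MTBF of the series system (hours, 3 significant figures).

30600

Series of exponential components: λ_sys = Σ λ_i
λ_sys = 0.000020 + 0.0000041 + 0.0000086 = 3.2700e-05 /h
MTBF = 1 / λ_sys = 30600 h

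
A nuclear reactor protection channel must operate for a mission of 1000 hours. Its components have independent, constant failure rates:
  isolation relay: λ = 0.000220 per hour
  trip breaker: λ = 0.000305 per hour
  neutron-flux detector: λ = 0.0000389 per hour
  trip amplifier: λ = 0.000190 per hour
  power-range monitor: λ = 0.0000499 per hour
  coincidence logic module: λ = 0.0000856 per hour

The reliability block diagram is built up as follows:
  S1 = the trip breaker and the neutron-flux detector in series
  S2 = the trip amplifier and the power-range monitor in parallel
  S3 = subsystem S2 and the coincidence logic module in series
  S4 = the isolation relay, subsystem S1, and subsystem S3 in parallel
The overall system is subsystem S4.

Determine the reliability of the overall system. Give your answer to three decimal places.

R(isolation relay) = exp(−0.000220 × 1000) = 0.80252
R(trip breaker) = exp(−0.000305 × 1000) = 0.73712
R(neutron-flux detector) = exp(−0.0000389 × 1000) = 0.96185
R(trip amplifier) = exp(−0.000190 × 1000) = 0.82696
R(power-range monitor) = exp(−0.0000499 × 1000) = 0.95132
R(coincidence logic module) = exp(−0.0000856 × 1000) = 0.91796
Series (trip breaker and neutron-flux detector): 0.73712 × 0.96185 = 0.70900
Parallel (trip amplifier and power-range monitor): 1 − (1 − 0.82696)(1 − 0.95132) = 0.99158
Series ([0.99158] and coincidence logic module): 0.99158 × 0.91796 = 0.91023
Parallel (isolation relay, [0.70900], and [0.91023]): 1 − (1 − 0.80252)(1 − 0.70900)(1 − 0.91023) = 0.995

0.995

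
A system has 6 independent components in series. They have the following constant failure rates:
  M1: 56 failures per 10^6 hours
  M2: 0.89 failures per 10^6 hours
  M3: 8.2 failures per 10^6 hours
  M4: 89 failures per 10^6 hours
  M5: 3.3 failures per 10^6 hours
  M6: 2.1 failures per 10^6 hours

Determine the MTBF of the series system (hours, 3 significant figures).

Series of exponential components: λ_sys = Σ λ_i
λ_sys = 0.000056 + 0.00000089 + 0.0000082 + 0.000089 + 0.0000033 + 0.0000021 = 1.5949e-04 /h
MTBF = 1 / λ_sys = 6270 h

6270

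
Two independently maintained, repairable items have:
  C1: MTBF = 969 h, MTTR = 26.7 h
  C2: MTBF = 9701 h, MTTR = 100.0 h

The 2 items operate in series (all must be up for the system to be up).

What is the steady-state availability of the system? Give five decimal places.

A(C1) = MTBF/(MTBF+MTTR) = 969/(969+26.7) = 0.973185
A(C2) = MTBF/(MTBF+MTTR) = 9701/(9701+100.0) = 0.989797
Series availability: 0.973185 × 0.989797 = 0.96326

0.96326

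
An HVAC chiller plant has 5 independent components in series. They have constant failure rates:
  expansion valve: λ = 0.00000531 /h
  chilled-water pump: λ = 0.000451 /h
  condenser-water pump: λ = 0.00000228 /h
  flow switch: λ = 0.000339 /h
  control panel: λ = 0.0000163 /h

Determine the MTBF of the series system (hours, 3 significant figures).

1230

Series of exponential components: λ_sys = Σ λ_i
λ_sys = 0.00000531 + 0.000451 + 0.00000228 + 0.000339 + 0.0000163 = 8.1389e-04 /h
MTBF = 1 / λ_sys = 1230 h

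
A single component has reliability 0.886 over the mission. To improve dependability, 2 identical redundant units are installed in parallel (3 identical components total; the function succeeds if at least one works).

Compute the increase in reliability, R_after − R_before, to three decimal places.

R_before = 0.886
R_after = 1 − (1 − 0.886)^3 = 0.999
ΔR = 0.999 − 0.886 = 0.113

0.113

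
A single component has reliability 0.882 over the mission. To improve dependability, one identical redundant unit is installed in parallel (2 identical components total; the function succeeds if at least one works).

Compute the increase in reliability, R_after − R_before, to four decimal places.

R_before = 0.882
R_after = 1 − (1 − 0.882)^2 = 0.9861
ΔR = 0.9861 − 0.882 = 0.1041

0.1041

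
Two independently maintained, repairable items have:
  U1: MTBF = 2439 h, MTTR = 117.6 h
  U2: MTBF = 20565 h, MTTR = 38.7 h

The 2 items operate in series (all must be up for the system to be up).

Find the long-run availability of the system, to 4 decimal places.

0.9522

A(U1) = MTBF/(MTBF+MTTR) = 2439/(2439+117.6) = 0.954001
A(U2) = MTBF/(MTBF+MTTR) = 20565/(20565+38.7) = 0.998122
Series availability: 0.954001 × 0.998122 = 0.9522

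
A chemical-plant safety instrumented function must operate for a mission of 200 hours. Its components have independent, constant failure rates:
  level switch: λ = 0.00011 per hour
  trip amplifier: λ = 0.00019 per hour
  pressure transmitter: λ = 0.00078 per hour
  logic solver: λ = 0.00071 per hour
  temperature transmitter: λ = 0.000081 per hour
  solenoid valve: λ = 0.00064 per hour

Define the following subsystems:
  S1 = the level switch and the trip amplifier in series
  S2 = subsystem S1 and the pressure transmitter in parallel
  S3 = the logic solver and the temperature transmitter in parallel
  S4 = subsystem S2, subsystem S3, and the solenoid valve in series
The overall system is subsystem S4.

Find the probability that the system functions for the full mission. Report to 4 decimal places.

0.8706

R(level switch) = exp(−0.00011 × 200) = 0.978240
R(trip amplifier) = exp(−0.00019 × 200) = 0.962713
R(pressure transmitter) = exp(−0.00078 × 200) = 0.855559
R(logic solver) = exp(−0.00071 × 200) = 0.867621
R(temperature transmitter) = exp(−0.000081 × 200) = 0.983931
R(solenoid valve) = exp(−0.00064 × 200) = 0.879853
Series (level switch and trip amplifier): 0.978240 × 0.962713 = 0.941764
Parallel ([0.941764] and pressure transmitter): 1 − (1 − 0.941764)(1 − 0.855559) = 0.991588
Parallel (logic solver and temperature transmitter): 1 − (1 − 0.867621)(1 − 0.983931) = 0.997873
Series ([0.991588], [0.997873], and solenoid valve): 0.991588 × 0.997873 × 0.879853 = 0.8706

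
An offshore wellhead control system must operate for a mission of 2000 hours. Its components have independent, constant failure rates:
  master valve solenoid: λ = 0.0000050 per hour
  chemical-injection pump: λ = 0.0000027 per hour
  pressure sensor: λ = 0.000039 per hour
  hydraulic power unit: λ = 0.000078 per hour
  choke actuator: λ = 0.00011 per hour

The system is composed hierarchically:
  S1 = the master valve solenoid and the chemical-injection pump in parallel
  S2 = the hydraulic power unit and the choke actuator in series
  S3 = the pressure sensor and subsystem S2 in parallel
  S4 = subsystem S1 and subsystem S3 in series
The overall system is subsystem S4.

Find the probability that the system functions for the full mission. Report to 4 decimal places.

0.9764

R(master valve solenoid) = exp(−0.0000050 × 2000) = 0.990050
R(chemical-injection pump) = exp(−0.0000027 × 2000) = 0.994615
R(pressure sensor) = exp(−0.000039 × 2000) = 0.924964
R(hydraulic power unit) = exp(−0.000078 × 2000) = 0.855559
R(choke actuator) = exp(−0.00011 × 2000) = 0.802519
Parallel (master valve solenoid and chemical-injection pump): 1 − (1 − 0.990050)(1 − 0.994615) = 0.999946
Series (hydraulic power unit and choke actuator): 0.855559 × 0.802519 = 0.686602
Parallel (pressure sensor and [0.686602]): 1 − (1 − 0.924964)(1 − 0.686602) = 0.976484
Series ([0.999946] and [0.976484]): 0.999946 × 0.976484 = 0.9764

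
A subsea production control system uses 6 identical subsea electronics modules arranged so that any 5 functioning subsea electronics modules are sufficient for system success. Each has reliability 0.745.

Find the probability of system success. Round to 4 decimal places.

0.5221

R = Σ_{i=5}^{6} C(6,i) p^i (1−p)^{6−i} with p = 0.745
C(6,5)·0.745^5·0.255^1 = 0.351134
C(6,6)·0.745^6·0.255^0 = 0.170977
Sum = 0.5221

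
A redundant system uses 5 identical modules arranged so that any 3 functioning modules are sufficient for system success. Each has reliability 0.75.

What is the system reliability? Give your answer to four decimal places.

0.8965

R = Σ_{i=3}^{5} C(5,i) p^i (1−p)^{5−i} with p = 0.75
C(5,3)·0.75^3·0.25^2 = 0.263672
C(5,4)·0.75^4·0.25^1 = 0.395508
C(5,5)·0.75^5·0.25^0 = 0.237305
Sum = 0.8965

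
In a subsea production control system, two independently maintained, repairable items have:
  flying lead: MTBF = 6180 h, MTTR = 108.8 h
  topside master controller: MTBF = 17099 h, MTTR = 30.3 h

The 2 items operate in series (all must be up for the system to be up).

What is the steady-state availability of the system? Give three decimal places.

A(flying lead) = MTBF/(MTBF+MTTR) = 6180/(6180+108.8) = 0.982699
A(topside master controller) = MTBF/(MTBF+MTTR) = 17099/(17099+30.3) = 0.998231
Series availability: 0.982699 × 0.998231 = 0.981

0.981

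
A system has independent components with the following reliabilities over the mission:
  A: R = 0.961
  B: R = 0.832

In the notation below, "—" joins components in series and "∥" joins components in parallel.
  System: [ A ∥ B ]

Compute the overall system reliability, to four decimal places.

Parallel (A and B): 1 − (1 − 0.961000)(1 − 0.832000) = 0.9934

0.9934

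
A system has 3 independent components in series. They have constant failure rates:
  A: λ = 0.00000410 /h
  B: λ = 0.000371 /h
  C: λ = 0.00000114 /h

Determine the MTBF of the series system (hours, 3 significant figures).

Series of exponential components: λ_sys = Σ λ_i
λ_sys = 0.00000410 + 0.000371 + 0.00000114 = 3.7624e-04 /h
MTBF = 1 / λ_sys = 2660 h

2660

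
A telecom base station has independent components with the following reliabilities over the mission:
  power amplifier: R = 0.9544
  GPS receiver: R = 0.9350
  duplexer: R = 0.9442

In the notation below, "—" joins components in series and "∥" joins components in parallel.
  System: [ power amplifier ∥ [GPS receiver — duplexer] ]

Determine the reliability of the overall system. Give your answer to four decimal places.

Series (GPS receiver and duplexer): 0.935000 × 0.944200 = 0.882827
Parallel (power amplifier and [0.882827]): 1 − (1 − 0.954400)(1 − 0.882827) = 0.9947

0.9947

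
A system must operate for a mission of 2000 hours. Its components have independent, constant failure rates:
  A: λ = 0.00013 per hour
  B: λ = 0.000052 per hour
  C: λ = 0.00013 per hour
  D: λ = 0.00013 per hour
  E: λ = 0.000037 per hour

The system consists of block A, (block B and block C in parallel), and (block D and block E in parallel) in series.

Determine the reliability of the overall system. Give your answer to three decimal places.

0.741

R(A) = exp(−0.00013 × 2000) = 0.77105
R(B) = exp(−0.000052 × 2000) = 0.90123
R(C) = exp(−0.00013 × 2000) = 0.77105
R(D) = exp(−0.00013 × 2000) = 0.77105
R(E) = exp(−0.000037 × 2000) = 0.92867
Parallel (B and C): 1 − (1 − 0.90123)(1 − 0.77105) = 0.97739
Parallel (D and E): 1 − (1 − 0.77105)(1 − 0.92867) = 0.98367
Series (A, [0.97739], and [0.98367]): 0.77105 × 0.97739 × 0.98367 = 0.741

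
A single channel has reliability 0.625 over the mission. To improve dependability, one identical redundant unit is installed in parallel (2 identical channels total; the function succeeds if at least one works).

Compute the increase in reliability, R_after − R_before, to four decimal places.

R_before = 0.625
R_after = 1 − (1 − 0.625)^2 = 0.8594
ΔR = 0.8594 − 0.625 = 0.2344

0.2344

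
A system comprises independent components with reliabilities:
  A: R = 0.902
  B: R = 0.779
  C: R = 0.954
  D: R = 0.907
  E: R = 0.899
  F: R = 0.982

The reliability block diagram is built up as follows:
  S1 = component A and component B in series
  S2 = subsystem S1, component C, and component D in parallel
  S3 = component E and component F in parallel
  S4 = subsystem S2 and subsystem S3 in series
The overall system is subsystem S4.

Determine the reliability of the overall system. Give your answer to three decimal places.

Series (A and B): 0.90200 × 0.77900 = 0.70266
Parallel ([0.70266], C, and D): 1 − (1 − 0.70266)(1 − 0.95400)(1 − 0.90700) = 0.99873
Parallel (E and F): 1 − (1 − 0.89900)(1 − 0.98200) = 0.99818
Series ([0.99873] and [0.99818]): 0.99873 × 0.99818 = 0.997

0.997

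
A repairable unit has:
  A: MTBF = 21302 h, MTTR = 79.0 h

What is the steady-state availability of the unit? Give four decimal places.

0.9963

A(A) = MTBF/(MTBF+MTTR) = 21302/(21302+79.0) = 0.9963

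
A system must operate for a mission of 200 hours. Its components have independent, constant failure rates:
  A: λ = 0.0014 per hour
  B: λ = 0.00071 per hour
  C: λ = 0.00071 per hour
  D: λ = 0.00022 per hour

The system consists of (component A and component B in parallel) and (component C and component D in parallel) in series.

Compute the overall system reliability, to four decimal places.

R(A) = exp(−0.0014 × 200) = 0.755784
R(B) = exp(−0.00071 × 200) = 0.867621
R(C) = exp(−0.00071 × 200) = 0.867621
R(D) = exp(−0.00022 × 200) = 0.956954
Parallel (A and B): 1 − (1 − 0.755784)(1 − 0.867621) = 0.967671
Parallel (C and D): 1 − (1 − 0.867621)(1 − 0.956954) = 0.994302
Series ([0.967671] and [0.994302]): 0.967671 × 0.994302 = 0.9622

0.9622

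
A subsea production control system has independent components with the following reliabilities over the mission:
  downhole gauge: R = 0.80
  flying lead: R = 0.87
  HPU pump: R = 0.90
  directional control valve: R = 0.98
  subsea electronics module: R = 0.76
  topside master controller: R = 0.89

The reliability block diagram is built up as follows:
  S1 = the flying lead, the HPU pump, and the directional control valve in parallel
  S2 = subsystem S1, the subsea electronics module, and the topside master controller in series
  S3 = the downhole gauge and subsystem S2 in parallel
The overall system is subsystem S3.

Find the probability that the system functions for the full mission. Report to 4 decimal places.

0.9352

Parallel (flying lead, HPU pump, and directional control valve): 1 − (1 − 0.870000)(1 − 0.900000)(1 − 0.980000) = 0.999740
Series ([0.999740], subsea electronics module, and topside master controller): 0.999740 × 0.760000 × 0.890000 = 0.676224
Parallel (downhole gauge and [0.676224]): 1 − (1 − 0.800000)(1 − 0.676224) = 0.9352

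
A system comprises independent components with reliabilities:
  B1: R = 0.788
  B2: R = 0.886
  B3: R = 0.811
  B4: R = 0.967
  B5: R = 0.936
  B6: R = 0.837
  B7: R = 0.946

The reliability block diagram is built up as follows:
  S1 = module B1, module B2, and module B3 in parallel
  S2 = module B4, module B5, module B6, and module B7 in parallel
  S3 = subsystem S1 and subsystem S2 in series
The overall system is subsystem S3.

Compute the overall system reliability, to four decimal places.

Parallel (B1, B2, and B3): 1 − (1 − 0.788000)(1 − 0.886000)(1 − 0.811000) = 0.995432
Parallel (B4, B5, B6, and B7): 1 − (1 − 0.967000)(1 − 0.936000)(1 − 0.837000)(1 − 0.946000) = 0.999981
Series ([0.995432] and [0.999981]): 0.995432 × 0.999981 = 0.9954

0.9954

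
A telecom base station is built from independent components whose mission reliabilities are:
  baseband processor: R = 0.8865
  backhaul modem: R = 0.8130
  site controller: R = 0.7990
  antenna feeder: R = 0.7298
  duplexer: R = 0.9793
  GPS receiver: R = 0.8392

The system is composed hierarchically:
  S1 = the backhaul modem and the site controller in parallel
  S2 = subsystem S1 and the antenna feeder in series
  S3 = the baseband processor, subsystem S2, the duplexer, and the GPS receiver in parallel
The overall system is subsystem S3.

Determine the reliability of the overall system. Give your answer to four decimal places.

0.9999

Parallel (backhaul modem and site controller): 1 − (1 − 0.813000)(1 − 0.799000) = 0.962413
Series ([0.962413] and antenna feeder): 0.962413 × 0.729800 = 0.702369
Parallel (baseband processor, [0.702369], duplexer, and GPS receiver): 1 − (1 − 0.886500)(1 − 0.702369)(1 − 0.979300)(1 − 0.839200) = 0.9999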